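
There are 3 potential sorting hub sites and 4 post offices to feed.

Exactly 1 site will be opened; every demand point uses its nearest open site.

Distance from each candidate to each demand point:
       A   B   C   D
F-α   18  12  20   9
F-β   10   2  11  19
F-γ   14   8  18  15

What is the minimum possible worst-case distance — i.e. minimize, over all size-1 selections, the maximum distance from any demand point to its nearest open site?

Open {F-γ}.
  Farthest demand point is C at distance 18 (to F-γ); all others are ≤ 18.
With {F-β} the worst case is 19.
With {F-α} the worst case is 20.
No size-1 selection achieves below 18.

18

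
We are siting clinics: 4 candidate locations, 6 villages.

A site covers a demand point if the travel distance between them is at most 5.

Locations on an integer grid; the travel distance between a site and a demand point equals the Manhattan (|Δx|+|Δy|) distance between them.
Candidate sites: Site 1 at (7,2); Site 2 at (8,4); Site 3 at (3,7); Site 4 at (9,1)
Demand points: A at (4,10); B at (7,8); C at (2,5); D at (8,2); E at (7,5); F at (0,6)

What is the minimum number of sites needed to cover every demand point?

2

Coverage sets (demand points within 5 of each site):
  Site 1: {D, E}
  Site 2: {B, D, E}
  Site 3: {A, B, C, F}
  Site 4: {D}
No single site covers all 6 demand points.
But {Site 1, Site 3} covers everything, so the minimum is 2.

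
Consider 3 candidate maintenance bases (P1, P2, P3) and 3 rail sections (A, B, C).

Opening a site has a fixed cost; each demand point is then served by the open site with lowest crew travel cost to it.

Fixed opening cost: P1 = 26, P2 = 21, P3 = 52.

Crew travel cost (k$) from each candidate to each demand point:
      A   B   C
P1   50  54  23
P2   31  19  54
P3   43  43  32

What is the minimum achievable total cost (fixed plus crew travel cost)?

120

Open {P1, P2}: assign each demand point to its cheapest open site.
  A→P2 31, B→P2 19, C→P1 23
  crew travel cost 73, fixed 47 → total 120.
Compare {P2}: crew travel cost 104 + fixed 21 = 125.
Compare {P1}: crew travel cost 127 + fixed 26 = 153.
Compare {P2, P3}: crew travel cost 82 + fixed 73 = 155.
All other subsets cost ≥ 125. Minimum total cost: 120.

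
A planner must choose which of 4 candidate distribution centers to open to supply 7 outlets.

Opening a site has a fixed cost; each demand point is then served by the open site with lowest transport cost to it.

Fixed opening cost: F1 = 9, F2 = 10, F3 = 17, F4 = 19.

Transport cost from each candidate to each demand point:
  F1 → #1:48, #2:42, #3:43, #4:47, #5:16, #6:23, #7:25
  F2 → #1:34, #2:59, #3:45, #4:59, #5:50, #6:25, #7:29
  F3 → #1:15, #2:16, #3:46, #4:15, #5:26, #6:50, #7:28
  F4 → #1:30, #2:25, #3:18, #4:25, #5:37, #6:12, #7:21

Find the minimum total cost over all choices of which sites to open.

Open {F1, F3, F4}: assign each demand point to its cheapest open site.
  #1→F3 15, #2→F3 16, #3→F4 18, #4→F3 15, #5→F1 16, #6→F4 12, #7→F4 21
  transport cost 113, fixed 45 → total 158.
Compare {F3, F4}: transport cost 123 + fixed 36 = 159.
Compare {F1, F2, F3, F4}: transport cost 113 + fixed 55 = 168.
Compare {F2, F3, F4}: transport cost 123 + fixed 46 = 169.
All other subsets cost ≥ 159. Minimum total cost: 158.

158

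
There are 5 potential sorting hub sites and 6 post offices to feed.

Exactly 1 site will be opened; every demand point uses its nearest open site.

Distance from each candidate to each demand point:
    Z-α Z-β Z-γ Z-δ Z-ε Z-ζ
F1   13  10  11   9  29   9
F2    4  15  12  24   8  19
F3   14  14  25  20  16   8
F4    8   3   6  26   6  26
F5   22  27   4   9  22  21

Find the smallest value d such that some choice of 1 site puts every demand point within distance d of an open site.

Open {F2}.
  Farthest demand point is Z-δ at distance 24 (to F2); all others are ≤ 24.
With {F3} the worst case is 25.
With {F4} the worst case is 26.
No size-1 selection achieves below 24.

24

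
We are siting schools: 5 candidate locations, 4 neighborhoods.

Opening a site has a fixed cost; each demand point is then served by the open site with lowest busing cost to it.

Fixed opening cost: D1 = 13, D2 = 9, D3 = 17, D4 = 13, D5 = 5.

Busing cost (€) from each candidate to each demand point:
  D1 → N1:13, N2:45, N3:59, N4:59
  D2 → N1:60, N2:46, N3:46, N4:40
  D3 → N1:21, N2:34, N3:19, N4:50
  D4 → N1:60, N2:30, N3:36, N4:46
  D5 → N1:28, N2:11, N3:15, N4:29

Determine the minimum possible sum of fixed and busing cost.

Open {D1, D5}: assign each demand point to its cheapest open site.
  N1→D1 13, N2→D5 11, N3→D5 15, N4→D5 29
  busing cost 68, fixed 18 → total 86.
Compare {D5}: busing cost 83 + fixed 5 = 88.
Compare {D1, D2, D5}: busing cost 68 + fixed 27 = 95.
Compare {D2, D5}: busing cost 83 + fixed 14 = 97.
All other subsets cost ≥ 88. Minimum total cost: 86.

86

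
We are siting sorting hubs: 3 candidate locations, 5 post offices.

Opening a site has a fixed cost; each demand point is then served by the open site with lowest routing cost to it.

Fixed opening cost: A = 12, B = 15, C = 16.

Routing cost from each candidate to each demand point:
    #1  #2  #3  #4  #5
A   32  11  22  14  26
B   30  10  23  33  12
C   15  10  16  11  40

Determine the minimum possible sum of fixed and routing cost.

Open {B, C}: assign each demand point to its cheapest open site.
  #1→C 15, #2→B 10, #3→C 16, #4→C 11, #5→B 12
  routing cost 64, fixed 31 → total 95.
Compare {A, C}: routing cost 78 + fixed 28 = 106.
Compare {A, B, C}: routing cost 64 + fixed 43 = 107.
Compare {C}: routing cost 92 + fixed 16 = 108.
All other subsets cost ≥ 106. Minimum total cost: 95.

95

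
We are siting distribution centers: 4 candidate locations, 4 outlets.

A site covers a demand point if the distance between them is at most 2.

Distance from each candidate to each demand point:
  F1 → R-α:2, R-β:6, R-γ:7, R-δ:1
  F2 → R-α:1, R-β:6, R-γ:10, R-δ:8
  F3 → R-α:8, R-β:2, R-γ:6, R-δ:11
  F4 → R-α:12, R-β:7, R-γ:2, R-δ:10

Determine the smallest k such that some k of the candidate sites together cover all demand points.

Coverage sets (demand points within 2 of each site):
  F1: {R-α, R-δ}
  F2: {R-α}
  F3: {R-β}
  F4: {R-γ}
No 2 sites suffice: every size-2 union leaves at least one demand point uncovered.
But {F1, F3, F4} covers everything, so the minimum is 3.

3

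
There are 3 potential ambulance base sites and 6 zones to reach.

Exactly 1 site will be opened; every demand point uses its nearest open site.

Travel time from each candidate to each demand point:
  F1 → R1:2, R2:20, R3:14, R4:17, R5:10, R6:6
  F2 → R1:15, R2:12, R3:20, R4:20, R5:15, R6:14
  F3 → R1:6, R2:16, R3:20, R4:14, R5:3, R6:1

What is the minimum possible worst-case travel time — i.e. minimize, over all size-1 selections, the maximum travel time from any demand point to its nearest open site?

Open {F1}.
  Farthest demand point is R2 at travel time 20 (to F1); all others are ≤ 20.
With {F2} the worst case is 20.
With {F3} the worst case is 20.
No size-1 selection achieves below 20.

20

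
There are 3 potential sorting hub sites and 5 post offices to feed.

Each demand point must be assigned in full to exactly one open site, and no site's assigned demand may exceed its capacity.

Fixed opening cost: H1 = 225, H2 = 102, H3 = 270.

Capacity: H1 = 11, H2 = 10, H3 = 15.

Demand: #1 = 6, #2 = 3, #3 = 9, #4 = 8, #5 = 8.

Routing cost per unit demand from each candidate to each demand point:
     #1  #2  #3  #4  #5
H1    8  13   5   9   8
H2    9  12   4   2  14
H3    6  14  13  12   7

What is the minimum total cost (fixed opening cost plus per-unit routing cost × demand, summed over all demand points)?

Open {H1, H2, H3}; cheapest assignment that respects the capacities:
  H1 (cap 11, load 11): #2, #4 — cost 3×13 + 8×9 = 111
  H2 (cap 10, load 9): #3 — cost 9×4 = 36
  H3 (cap 15, load 14): #1, #5 — cost 6×6 + 8×7 = 92
  Shipping 239, fixed 597 → total 836.
  Any other capacity-feasible assignment to {H1, H2, H3} ships for at least 239.
Total demand is 34 and no other set of sites has combined capacity ≥ 34, so {H1, H2, H3} is the only feasible choice of open sites. Minimum: 836.

836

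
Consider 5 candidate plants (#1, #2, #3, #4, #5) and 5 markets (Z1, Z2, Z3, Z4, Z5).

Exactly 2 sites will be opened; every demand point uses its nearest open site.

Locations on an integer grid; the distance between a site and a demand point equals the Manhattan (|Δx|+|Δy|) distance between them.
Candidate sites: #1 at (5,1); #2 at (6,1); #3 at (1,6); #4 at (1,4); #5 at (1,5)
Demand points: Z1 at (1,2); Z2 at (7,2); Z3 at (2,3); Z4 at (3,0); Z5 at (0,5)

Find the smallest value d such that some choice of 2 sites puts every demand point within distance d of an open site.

3

Open {#1, #4}.
  Farthest demand point is Z2 at distance 3 (to #1); all others are ≤ 3.
With {#1, #5} the worst case is 3.
With {#1, #3} the worst case is 4.
No size-2 selection achieves below 3.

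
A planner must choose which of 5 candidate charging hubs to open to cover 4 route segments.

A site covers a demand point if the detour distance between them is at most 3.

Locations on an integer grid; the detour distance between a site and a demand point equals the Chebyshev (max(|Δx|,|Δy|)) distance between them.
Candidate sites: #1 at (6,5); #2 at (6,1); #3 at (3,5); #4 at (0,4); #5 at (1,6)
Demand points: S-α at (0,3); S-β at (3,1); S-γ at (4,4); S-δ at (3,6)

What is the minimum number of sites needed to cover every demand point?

Coverage sets (demand points within 3 of each site):
  #1: {S-γ, S-δ}
  #2: {S-β, S-γ}
  #3: {S-α, S-γ, S-δ}
  #4: {S-α, S-β, S-δ}
  #5: {S-α, S-γ, S-δ}
No single site covers all 4 demand points.
But {#1, #4} covers everything, so the minimum is 2.

2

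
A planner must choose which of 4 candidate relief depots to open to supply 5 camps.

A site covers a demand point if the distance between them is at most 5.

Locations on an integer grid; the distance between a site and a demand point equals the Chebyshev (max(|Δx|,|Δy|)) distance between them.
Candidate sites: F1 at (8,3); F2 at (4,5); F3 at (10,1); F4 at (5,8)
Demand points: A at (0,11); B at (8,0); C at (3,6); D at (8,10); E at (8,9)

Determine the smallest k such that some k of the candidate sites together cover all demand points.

Coverage sets (demand points within 5 of each site):
  F1: {B, C}
  F2: {B, C, D, E}
  F3: {B}
  F4: {A, C, D, E}
No single site covers all 5 demand points.
But {F1, F4} covers everything, so the minimum is 2.

2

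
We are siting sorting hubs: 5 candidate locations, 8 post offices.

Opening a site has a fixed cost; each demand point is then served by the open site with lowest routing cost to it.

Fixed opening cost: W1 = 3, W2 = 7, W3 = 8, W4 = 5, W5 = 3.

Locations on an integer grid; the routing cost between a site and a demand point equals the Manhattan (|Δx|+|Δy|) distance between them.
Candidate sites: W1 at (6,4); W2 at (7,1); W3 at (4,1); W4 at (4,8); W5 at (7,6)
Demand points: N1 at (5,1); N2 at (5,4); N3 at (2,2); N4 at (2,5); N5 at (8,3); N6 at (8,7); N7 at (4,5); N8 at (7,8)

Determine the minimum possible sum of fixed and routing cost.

32

Open {W1, W5}: assign each demand point to its cheapest open site.
  N1→W1 4, N2→W1 1, N3→W1 6, N4→W1 5, N5→W1 3, N6→W5 2, N7→W1 3, N8→W5 2
  routing cost 26, fixed 6 → total 32.
Compare {W1, W3, W5}: routing cost 20 + fixed 14 = 34.
Compare {W1}: routing cost 32 + fixed 3 = 35.
Compare {W1, W3}: routing cost 26 + fixed 11 = 37.
All other subsets cost ≥ 34. Minimum total cost: 32.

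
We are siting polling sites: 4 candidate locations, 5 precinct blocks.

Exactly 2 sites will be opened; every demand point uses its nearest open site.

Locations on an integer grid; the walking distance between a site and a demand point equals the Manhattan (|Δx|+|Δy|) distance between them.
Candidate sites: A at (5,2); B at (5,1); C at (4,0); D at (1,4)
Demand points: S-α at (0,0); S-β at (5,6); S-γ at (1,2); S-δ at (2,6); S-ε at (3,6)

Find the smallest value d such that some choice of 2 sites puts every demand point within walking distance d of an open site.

5

Open {A, D}.
  Farthest demand point is S-α at walking distance 5 (to D); all others are ≤ 5.
With {B, D} the worst case is 5.
With {C, D} the worst case is 6.
No size-2 selection achieves below 5.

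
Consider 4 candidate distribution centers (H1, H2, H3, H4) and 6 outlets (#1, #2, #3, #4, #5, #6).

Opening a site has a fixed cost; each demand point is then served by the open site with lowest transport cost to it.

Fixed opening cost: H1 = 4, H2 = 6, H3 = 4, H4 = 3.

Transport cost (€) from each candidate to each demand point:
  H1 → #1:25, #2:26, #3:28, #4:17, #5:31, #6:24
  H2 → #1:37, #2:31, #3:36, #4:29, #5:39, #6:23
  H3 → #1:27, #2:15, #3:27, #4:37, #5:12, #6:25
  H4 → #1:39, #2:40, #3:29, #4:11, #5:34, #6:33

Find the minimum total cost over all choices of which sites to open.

124

Open {H3, H4}: assign each demand point to its cheapest open site.
  #1→H3 27, #2→H3 15, #3→H3 27, #4→H4 11, #5→H3 12, #6→H3 25
  transport cost 117, fixed 7 → total 124.
Compare {H1, H3, H4}: transport cost 114 + fixed 11 = 125.
Compare {H1, H3}: transport cost 120 + fixed 8 = 128.
Compare {H2, H3, H4}: transport cost 115 + fixed 13 = 128.
All other subsets cost ≥ 125. Minimum total cost: 124.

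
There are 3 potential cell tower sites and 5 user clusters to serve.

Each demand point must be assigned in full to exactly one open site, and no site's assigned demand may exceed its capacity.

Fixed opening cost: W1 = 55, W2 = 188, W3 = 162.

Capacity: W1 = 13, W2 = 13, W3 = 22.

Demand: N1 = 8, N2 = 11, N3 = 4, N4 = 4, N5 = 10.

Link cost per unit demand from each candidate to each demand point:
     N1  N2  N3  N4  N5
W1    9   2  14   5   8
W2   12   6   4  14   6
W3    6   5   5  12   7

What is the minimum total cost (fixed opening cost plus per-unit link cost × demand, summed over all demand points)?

603

Open {W1, W2, W3}; cheapest assignment that respects the capacities:
  W1 (cap 13, load 11): N2 — cost 11×2 = 22
  W2 (cap 13, load 10): N5 — cost 10×6 = 60
  W3 (cap 22, load 16): N1, N3, N4 — cost 8×6 + 4×5 + 4×12 = 116
  Shipping 198, fixed 405 → total 603.
  Any other capacity-feasible assignment to {W1, W2, W3} ships for at least 198.
Total demand is 37 and no other set of sites has combined capacity ≥ 37, so {W1, W2, W3} is the only feasible choice of open sites. Minimum: 603.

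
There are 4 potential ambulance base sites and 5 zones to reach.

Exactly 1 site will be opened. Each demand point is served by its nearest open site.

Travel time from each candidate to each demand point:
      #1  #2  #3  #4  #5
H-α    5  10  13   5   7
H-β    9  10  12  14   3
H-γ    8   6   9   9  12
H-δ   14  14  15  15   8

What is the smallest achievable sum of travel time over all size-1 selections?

Open {H-α}.
  #1→H-α 5, #2→H-α 10, #3→H-α 13, #4→H-α 5, #5→H-α 7  ⇒ total 40.
Compare {H-γ}: total 44.
Compare {H-β}: total 48.
No size-1 selection does better; minimum is 40.

40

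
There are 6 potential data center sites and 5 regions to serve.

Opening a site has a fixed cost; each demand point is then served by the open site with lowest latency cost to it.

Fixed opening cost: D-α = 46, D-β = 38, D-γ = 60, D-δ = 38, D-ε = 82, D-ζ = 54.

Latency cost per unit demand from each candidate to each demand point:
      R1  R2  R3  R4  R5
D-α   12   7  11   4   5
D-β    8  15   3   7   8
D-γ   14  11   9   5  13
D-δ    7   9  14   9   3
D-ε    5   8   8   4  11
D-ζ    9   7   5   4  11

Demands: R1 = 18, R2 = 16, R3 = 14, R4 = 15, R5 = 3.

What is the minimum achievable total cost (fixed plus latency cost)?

Open {D-α, D-β}: assign each demand point to its cheapest open site.
  R1→D-β 18×8=144, R2→D-α 16×7=112, R3→D-β 14×3=42, R4→D-α 15×4=60, R5→D-α 3×5=15
  latency cost 373, fixed 84 → total 457.
Compare {D-β, D-ε}: latency cost 344 + fixed 120 = 464.
Compare {D-δ, D-ζ}: latency cost 377 + fixed 92 = 469.
Compare {D-α, D-β, D-δ}: latency cost 349 + fixed 122 = 471.
All other subsets cost ≥ 464. Minimum total cost: 457.

457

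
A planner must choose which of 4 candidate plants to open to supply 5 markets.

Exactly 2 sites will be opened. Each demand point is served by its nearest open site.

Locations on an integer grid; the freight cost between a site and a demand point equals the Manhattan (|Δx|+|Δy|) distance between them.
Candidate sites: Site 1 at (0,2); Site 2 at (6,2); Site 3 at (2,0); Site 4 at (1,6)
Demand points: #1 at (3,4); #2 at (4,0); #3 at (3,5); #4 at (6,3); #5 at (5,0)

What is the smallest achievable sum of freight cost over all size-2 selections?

Open {Site 2, Site 4}.
  #1→Site 4 4, #2→Site 2 4, #3→Site 4 3, #4→Site 2 1, #5→Site 2 3  ⇒ total 15.
Compare {Site 2, Site 3}: total 17.
Compare {Site 1, Site 2}: total 19.
No size-2 selection does better; minimum is 15.

15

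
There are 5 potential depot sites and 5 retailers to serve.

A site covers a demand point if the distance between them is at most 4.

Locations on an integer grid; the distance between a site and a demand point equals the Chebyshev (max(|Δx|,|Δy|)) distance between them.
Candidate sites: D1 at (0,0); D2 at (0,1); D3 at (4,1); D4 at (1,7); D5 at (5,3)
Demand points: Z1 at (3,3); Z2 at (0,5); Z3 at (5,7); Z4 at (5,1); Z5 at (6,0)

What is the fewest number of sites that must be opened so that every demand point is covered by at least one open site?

2

Coverage sets (demand points within 4 of each site):
  D1: {Z1}
  D2: {Z1, Z2}
  D3: {Z1, Z2, Z4, Z5}
  D4: {Z1, Z2, Z3}
  D5: {Z1, Z3, Z4, Z5}
No single site covers all 5 demand points.
But {D2, D5} covers everything, so the minimum is 2.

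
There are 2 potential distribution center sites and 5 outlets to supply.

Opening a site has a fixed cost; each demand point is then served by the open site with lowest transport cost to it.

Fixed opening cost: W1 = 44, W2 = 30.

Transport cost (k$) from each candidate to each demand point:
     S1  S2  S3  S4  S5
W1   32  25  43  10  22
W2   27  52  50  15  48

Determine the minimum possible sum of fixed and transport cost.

Open {W1}: assign each demand point to its cheapest open site.
  S1→W1 32, S2→W1 25, S3→W1 43, S4→W1 10, S5→W1 22
  transport cost 132, fixed 44 → total 176.
Compare {W1, W2}: transport cost 127 + fixed 74 = 201.
Compare {W2}: transport cost 192 + fixed 30 = 222.

176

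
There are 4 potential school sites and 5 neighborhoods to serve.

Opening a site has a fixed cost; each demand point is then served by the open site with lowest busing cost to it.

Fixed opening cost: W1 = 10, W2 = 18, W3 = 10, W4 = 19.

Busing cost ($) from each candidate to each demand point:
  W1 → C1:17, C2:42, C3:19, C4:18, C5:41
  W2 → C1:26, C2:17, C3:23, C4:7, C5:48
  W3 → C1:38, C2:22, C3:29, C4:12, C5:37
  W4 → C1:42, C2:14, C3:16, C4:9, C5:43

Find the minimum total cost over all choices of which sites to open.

Open {W1, W4}: assign each demand point to its cheapest open site.
  C1→W1 17, C2→W4 14, C3→W4 16, C4→W4 9, C5→W1 41
  busing cost 97, fixed 29 → total 126.
Compare {W1, W3}: busing cost 107 + fixed 20 = 127.
Compare {W1, W2}: busing cost 101 + fixed 28 = 129.
Compare {W1, W3, W4}: busing cost 93 + fixed 39 = 132.
All other subsets cost ≥ 127. Minimum total cost: 126.

126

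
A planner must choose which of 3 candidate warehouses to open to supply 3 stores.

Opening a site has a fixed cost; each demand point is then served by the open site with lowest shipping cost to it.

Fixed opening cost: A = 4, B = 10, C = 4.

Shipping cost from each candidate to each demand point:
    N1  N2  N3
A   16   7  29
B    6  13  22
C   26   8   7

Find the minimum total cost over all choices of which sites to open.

35

Open {B, C}: assign each demand point to its cheapest open site.
  N1→B 6, N2→C 8, N3→C 7
  shipping cost 21, fixed 14 → total 35.
Compare {A, C}: shipping cost 30 + fixed 8 = 38.
Compare {A, B, C}: shipping cost 20 + fixed 18 = 38.
Compare {C}: shipping cost 41 + fixed 4 = 45.
All other subsets cost ≥ 38. Minimum total cost: 35.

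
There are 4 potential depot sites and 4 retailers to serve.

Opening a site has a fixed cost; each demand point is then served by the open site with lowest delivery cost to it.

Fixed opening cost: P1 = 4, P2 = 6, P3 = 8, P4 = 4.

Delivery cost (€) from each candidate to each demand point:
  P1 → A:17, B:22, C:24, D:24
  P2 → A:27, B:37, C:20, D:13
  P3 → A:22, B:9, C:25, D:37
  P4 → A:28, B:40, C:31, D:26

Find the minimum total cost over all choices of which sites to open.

Open {P1, P2, P3}: assign each demand point to its cheapest open site.
  A→P1 17, B→P3 9, C→P2 20, D→P2 13
  delivery cost 59, fixed 18 → total 77.
Compare {P2, P3}: delivery cost 64 + fixed 14 = 78.
Compare {P1, P2, P3, P4}: delivery cost 59 + fixed 22 = 81.
Compare {P1, P2}: delivery cost 72 + fixed 10 = 82.
All other subsets cost ≥ 78. Minimum total cost: 77.

77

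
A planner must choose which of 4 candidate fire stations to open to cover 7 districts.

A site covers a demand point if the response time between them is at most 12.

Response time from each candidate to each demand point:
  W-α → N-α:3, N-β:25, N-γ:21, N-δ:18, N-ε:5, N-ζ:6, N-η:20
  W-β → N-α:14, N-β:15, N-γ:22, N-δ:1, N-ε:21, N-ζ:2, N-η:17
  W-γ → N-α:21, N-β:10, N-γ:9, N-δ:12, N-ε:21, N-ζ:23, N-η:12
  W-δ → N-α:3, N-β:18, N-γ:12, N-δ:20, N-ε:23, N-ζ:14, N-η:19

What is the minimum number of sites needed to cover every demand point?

Coverage sets (demand points within 12 of each site):
  W-α: {N-α, N-ε, N-ζ}
  W-β: {N-δ, N-ζ}
  W-γ: {N-β, N-γ, N-δ, N-η}
  W-δ: {N-α, N-γ}
No single site covers all 7 demand points.
But {W-α, W-γ} covers everything, so the minimum is 2.

2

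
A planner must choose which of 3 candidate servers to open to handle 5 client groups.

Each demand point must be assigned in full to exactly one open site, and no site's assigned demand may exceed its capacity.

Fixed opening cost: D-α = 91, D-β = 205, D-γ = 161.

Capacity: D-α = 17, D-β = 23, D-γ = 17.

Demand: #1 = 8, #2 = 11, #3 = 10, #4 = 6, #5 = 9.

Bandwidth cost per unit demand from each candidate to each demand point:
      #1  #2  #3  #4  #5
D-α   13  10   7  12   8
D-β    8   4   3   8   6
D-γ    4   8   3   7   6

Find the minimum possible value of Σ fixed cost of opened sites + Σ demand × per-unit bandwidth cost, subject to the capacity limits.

677

Open {D-α, D-β, D-γ}; cheapest assignment that respects the capacities:
  D-α (cap 17, load 9): #5 — cost 9×8 = 72
  D-β (cap 23, load 21): #2, #3 — cost 11×4 + 10×3 = 74
  D-γ (cap 17, load 14): #1, #4 — cost 8×4 + 6×7 = 74
  Shipping 220, fixed 457 → total 677.
  Any other capacity-feasible assignment to {D-α, D-β, D-γ} ships for at least 220.
Total demand is 44 and no other set of sites has combined capacity ≥ 44, so {D-α, D-β, D-γ} is the only feasible choice of open sites. Minimum: 677.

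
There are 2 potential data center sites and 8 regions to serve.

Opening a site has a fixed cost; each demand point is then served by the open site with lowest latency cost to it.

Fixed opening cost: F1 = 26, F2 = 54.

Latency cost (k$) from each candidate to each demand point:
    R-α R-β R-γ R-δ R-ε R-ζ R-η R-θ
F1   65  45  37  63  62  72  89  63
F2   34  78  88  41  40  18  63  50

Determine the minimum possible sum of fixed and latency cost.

Open {F1, F2}: assign each demand point to its cheapest open site.
  R-α→F2 34, R-β→F1 45, R-γ→F1 37, R-δ→F2 41, R-ε→F2 40, R-ζ→F2 18, R-η→F2 63, R-θ→F2 50
  latency cost 328, fixed 80 → total 408.
Compare {F2}: latency cost 412 + fixed 54 = 466.
Compare {F1}: latency cost 496 + fixed 26 = 522.

408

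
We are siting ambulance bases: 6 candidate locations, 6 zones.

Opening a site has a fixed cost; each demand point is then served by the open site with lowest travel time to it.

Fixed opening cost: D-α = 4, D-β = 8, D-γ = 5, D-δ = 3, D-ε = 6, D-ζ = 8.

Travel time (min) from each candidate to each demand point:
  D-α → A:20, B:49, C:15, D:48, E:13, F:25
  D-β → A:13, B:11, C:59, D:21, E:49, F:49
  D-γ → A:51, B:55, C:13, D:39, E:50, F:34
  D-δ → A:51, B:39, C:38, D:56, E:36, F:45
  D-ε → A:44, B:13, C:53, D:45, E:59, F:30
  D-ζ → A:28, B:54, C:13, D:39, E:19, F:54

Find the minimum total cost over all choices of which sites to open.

110

Open {D-α, D-β}: assign each demand point to its cheapest open site.
  A→D-β 13, B→D-β 11, C→D-α 15, D→D-β 21, E→D-α 13, F→D-α 25
  travel time 98, fixed 12 → total 110.
Compare {D-α, D-β, D-γ}: travel time 96 + fixed 17 = 113.
Compare {D-α, D-β, D-δ}: travel time 98 + fixed 15 = 113.
Compare {D-α, D-β, D-ε}: travel time 98 + fixed 18 = 116.
All other subsets cost ≥ 113. Minimum total cost: 110.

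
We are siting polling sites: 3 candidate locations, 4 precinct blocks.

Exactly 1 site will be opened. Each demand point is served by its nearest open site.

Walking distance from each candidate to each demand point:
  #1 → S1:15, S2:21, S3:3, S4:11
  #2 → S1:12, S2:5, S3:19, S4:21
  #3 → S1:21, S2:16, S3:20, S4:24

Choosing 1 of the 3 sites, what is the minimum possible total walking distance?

Open {#1}.
  S1→#1 15, S2→#1 21, S3→#1 3, S4→#1 11  ⇒ total 50.
Compare {#2}: total 57.
Compare {#3}: total 81.

50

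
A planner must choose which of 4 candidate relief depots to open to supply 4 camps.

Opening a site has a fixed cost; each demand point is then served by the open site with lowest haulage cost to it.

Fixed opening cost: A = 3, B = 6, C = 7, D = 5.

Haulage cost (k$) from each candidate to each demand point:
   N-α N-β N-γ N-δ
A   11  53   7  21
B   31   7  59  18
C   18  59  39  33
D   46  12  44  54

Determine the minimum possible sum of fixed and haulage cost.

Open {A, B}: assign each demand point to its cheapest open site.
  N-α→A 11, N-β→B 7, N-γ→A 7, N-δ→B 18
  haulage cost 43, fixed 9 → total 52.
Compare {A, B, D}: haulage cost 43 + fixed 14 = 57.
Compare {A, D}: haulage cost 51 + fixed 8 = 59.
Compare {A, B, C}: haulage cost 43 + fixed 16 = 59.
All other subsets cost ≥ 57. Minimum total cost: 52.

52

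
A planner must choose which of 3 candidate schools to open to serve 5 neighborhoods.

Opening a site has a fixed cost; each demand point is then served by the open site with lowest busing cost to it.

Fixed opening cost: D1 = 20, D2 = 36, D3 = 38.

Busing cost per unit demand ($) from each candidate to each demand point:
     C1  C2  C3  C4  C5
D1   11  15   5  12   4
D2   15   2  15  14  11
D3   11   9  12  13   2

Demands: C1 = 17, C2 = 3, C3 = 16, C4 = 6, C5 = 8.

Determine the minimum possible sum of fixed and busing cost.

433

Open {D1, D2}: assign each demand point to its cheapest open site.
  C1→D1 17×11=187, C2→D2 3×2=6, C3→D1 16×5=80, C4→D1 6×12=72, C5→D1 8×4=32
  busing cost 377, fixed 56 → total 433.
Compare {D1}: busing cost 416 + fixed 20 = 436.
Compare {D1, D3}: busing cost 382 + fixed 58 = 440.
Compare {D1, D2, D3}: busing cost 361 + fixed 94 = 455.
All other subsets cost ≥ 436. Minimum total cost: 433.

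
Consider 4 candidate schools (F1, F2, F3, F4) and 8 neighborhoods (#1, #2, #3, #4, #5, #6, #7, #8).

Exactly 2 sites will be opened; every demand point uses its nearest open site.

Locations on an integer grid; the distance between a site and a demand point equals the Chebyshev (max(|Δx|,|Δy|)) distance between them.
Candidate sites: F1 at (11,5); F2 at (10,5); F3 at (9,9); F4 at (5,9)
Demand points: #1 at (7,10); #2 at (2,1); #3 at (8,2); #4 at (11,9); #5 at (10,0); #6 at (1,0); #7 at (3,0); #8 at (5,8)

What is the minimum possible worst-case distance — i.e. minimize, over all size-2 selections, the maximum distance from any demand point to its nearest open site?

Open {F1, F2}.
  Farthest demand point is #6 at distance 9 (to F2); all others are ≤ 9.
With {F1, F3} the worst case is 9.
With {F1, F4} the worst case is 9.
No size-2 selection achieves below 9.

9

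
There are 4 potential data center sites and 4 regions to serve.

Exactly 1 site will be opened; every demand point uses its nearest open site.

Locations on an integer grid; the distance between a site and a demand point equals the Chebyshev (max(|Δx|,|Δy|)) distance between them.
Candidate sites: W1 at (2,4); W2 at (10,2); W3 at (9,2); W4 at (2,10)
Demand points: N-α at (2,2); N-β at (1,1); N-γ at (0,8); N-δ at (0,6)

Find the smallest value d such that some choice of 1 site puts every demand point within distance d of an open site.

4

Open {W1}.
  Farthest demand point is N-γ at distance 4 (to W1); all others are ≤ 4.
With {W3} the worst case is 9.
With {W4} the worst case is 9.
No size-1 selection achieves below 4.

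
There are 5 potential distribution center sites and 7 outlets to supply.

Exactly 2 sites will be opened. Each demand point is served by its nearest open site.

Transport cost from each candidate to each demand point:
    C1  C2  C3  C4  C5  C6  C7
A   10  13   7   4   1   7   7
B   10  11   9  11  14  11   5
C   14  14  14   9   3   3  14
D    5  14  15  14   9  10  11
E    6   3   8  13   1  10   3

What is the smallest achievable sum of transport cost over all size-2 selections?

Open {A, E}.
  C1→E 6, C2→E 3, C3→A 7, C4→A 4, C5→A 1, C6→A 7, C7→E 3  ⇒ total 31.
Compare {C, E}: total 33.
Compare {B, E}: total 42.
No size-2 selection does better; minimum is 31.

31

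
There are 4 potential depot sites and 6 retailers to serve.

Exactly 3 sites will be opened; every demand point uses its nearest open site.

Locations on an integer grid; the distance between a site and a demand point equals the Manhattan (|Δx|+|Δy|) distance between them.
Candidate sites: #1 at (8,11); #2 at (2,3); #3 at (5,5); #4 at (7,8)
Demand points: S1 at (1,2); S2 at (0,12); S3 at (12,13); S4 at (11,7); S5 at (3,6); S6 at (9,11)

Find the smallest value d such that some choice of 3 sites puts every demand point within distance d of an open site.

Open {#1, #2, #3}.
  Farthest demand point is S2 at distance 9 (to #1); all others are ≤ 9.
With {#1, #2, #4} the worst case is 9.
With {#1, #3, #4} the worst case is 9.
No size-3 selection achieves below 9.

9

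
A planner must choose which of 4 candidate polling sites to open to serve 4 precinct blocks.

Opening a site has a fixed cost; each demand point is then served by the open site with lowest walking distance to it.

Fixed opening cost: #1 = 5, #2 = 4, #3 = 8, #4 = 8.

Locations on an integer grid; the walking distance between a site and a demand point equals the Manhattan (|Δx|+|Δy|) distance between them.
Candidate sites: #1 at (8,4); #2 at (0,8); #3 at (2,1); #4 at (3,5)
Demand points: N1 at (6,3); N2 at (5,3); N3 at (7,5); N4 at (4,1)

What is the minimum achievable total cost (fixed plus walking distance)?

Open {#1}: assign each demand point to its cheapest open site.
  N1→#1 3, N2→#1 4, N3→#1 2, N4→#1 7
  walking distance 16, fixed 5 → total 21.
Compare {#1, #3}: walking distance 11 + fixed 13 = 24.
Compare {#1, #2}: walking distance 16 + fixed 9 = 25.
Compare {#4}: walking distance 18 + fixed 8 = 26.
All other subsets cost ≥ 24. Minimum total cost: 21.

21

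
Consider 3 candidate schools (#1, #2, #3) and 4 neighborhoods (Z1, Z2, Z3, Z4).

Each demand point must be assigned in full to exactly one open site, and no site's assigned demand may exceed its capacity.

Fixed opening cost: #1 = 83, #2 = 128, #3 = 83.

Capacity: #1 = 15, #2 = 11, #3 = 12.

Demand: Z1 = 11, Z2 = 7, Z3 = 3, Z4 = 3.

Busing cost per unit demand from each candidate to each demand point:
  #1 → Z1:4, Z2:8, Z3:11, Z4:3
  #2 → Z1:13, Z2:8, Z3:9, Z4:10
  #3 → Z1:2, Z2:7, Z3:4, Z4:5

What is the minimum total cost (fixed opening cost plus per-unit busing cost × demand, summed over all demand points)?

280

Open {#1, #3}; cheapest assignment that respects the capacities:
  #1 (cap 15, load 14): Z1, Z4 — cost 11×4 + 3×3 = 53
  #3 (cap 12, load 10): Z2, Z3 — cost 7×7 + 3×4 = 61
  Shipping 114, fixed 166 → total 280.
  Any other capacity-feasible assignment to {#1, #3} ships for at least 114.
Compare {#1, #2}: its best feasible assignment gives total 347.
Compare {#1, #2, #3}: its best feasible assignment gives total 408.
Every other set of open sites that can feasibly serve all demand totals ≥ 347 even under its best assignment. Minimum: 280.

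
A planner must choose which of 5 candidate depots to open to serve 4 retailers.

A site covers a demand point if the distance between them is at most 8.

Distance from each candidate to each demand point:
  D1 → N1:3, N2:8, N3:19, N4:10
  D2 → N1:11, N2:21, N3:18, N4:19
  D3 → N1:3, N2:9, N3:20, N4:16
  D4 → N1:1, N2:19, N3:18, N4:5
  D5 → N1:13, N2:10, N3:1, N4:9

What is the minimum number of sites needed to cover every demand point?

3

Coverage sets (demand points within 8 of each site):
  D1: {N1, N2}
  D2: {}
  D3: {N1}
  D4: {N1, N4}
  D5: {N3}
No 2 sites suffice: every size-2 union leaves at least one demand point uncovered.
But {D1, D4, D5} covers everything, so the minimum is 3.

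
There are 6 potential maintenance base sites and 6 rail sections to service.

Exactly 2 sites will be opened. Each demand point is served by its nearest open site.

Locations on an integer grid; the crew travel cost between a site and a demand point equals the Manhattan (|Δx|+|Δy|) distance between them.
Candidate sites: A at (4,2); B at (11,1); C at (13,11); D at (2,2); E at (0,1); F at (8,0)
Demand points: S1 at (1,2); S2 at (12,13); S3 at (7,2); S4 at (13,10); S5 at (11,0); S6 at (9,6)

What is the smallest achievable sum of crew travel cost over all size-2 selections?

26

Open {C, F}.
  S1→F 9, S2→C 3, S3→F 3, S4→C 1, S5→F 3, S6→F 7  ⇒ total 26.
Compare {A, C}: total 28.
Compare {B, C}: total 28.
No size-2 selection does better; minimum is 26.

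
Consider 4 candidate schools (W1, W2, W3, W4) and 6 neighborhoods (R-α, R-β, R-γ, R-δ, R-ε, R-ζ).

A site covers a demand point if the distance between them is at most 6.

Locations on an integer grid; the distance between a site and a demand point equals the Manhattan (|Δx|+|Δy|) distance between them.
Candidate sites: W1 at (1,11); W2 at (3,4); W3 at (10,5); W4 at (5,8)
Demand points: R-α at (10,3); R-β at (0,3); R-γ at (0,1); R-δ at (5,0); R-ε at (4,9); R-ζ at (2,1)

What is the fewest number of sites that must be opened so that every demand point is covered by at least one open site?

2

Coverage sets (demand points within 6 of each site):
  W1: {R-ε}
  W2: {R-β, R-γ, R-δ, R-ε, R-ζ}
  W3: {R-α}
  W4: {R-ε}
No single site covers all 6 demand points.
But {W2, W3} covers everything, so the minimum is 2.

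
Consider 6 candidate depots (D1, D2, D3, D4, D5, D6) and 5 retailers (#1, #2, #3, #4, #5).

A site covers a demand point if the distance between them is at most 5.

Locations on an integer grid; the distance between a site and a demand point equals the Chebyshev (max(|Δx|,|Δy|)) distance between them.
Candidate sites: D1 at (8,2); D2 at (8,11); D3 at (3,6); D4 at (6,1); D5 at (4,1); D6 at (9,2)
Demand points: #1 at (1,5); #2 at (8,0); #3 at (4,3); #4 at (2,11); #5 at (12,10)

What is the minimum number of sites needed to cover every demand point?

Coverage sets (demand points within 5 of each site):
  D1: {#2, #3}
  D2: {#5}
  D3: {#1, #3, #4}
  D4: {#1, #2, #3}
  D5: {#1, #2, #3}
  D6: {#2, #3}
No 2 sites suffice: every size-2 union leaves at least one demand point uncovered.
But {D1, D2, D3} covers everything, so the minimum is 3.

3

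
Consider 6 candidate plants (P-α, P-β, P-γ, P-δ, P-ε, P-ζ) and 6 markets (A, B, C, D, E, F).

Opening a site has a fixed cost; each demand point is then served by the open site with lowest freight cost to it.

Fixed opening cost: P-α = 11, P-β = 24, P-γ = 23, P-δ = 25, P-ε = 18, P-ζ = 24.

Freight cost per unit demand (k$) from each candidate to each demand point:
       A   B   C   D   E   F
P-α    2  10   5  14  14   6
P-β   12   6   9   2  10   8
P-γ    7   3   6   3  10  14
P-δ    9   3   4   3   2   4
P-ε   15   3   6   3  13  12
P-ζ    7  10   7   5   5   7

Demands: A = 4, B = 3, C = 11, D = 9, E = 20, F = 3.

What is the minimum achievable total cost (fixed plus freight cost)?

Open {P-α, P-δ}: assign each demand point to its cheapest open site.
  A→P-α 4×2=8, B→P-δ 3×3=9, C→P-δ 11×4=44, D→P-δ 9×3=27, E→P-δ 20×2=40, F→P-δ 3×4=12
  freight cost 140, fixed 36 → total 176.
Compare {P-α, P-β, P-δ}: freight cost 131 + fixed 60 = 191.
Compare {P-δ}: freight cost 168 + fixed 25 = 193.
Compare {P-α, P-δ, P-ε}: freight cost 140 + fixed 54 = 194.
All other subsets cost ≥ 191. Minimum total cost: 176.

176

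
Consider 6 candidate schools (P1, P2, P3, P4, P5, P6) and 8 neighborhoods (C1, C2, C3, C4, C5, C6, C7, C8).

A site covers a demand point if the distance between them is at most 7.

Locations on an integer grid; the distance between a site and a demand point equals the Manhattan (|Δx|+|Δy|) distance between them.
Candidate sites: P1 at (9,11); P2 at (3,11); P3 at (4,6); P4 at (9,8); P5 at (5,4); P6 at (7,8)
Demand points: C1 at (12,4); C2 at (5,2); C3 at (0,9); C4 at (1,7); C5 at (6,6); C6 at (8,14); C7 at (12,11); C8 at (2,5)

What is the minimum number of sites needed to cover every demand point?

2

Coverage sets (demand points within 7 of each site):
  P1: {C6, C7}
  P2: {C3, C4, C8}
  P3: {C2, C3, C4, C5, C8}
  P4: {C1, C5, C6, C7}
  P5: {C1, C2, C4, C5, C8}
  P6: {C4, C5, C6}
No single site covers all 8 demand points.
But {P3, P4} covers everything, so the minimum is 2.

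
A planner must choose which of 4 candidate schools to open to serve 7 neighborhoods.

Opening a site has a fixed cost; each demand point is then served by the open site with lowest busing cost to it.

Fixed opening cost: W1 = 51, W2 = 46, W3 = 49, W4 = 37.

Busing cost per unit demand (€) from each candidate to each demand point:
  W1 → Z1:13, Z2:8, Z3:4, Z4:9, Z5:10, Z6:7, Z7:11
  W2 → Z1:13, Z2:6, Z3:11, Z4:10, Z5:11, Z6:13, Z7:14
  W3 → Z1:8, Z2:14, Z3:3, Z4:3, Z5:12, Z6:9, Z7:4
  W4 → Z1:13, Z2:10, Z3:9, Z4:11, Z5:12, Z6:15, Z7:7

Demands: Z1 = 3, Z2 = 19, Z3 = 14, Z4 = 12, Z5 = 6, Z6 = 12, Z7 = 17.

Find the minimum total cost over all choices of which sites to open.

Open {W2, W3}: assign each demand point to its cheapest open site.
  Z1→W3 3×8=24, Z2→W2 19×6=114, Z3→W3 14×3=42, Z4→W3 12×3=36, Z5→W2 6×11=66, Z6→W3 12×9=108, Z7→W3 17×4=68
  busing cost 458, fixed 95 → total 553.
Compare {W1, W3}: busing cost 466 + fixed 100 = 566.
Compare {W1, W2, W3}: busing cost 428 + fixed 146 = 574.
Compare {W2, W3, W4}: busing cost 458 + fixed 132 = 590.
All other subsets cost ≥ 566. Minimum total cost: 553.

553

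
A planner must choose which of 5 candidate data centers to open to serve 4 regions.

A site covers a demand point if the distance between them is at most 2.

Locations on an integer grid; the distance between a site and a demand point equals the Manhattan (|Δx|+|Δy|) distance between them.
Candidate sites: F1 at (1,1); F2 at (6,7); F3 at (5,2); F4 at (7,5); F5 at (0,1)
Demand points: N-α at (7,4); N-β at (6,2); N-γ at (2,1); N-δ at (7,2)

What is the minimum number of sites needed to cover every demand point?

Coverage sets (demand points within 2 of each site):
  F1: {N-γ}
  F2: {}
  F3: {N-β, N-δ}
  F4: {N-α}
  F5: {N-γ}
No 2 sites suffice: every size-2 union leaves at least one demand point uncovered.
But {F1, F3, F4} covers everything, so the minimum is 3.

3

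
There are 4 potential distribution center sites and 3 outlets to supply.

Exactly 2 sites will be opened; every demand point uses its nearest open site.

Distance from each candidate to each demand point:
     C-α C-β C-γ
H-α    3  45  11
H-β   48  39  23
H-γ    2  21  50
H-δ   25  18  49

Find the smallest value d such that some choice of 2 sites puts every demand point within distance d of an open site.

18

Open {H-α, H-δ}.
  Farthest demand point is C-β at distance 18 (to H-δ); all others are ≤ 18.
With {H-α, H-γ} the worst case is 21.
With {H-β, H-γ} the worst case is 23.
No size-2 selection achieves below 18.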